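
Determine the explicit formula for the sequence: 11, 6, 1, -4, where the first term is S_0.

Check differences: 6 - 11 = -5
1 - 6 = -5
Common difference d = -5.
First term a = 11.
Formula: S_i = 11 - 5*i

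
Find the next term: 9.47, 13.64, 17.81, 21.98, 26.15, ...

Differences: 13.64 - 9.47 = 4.17
This is an arithmetic sequence with common difference d = 4.17.
Next term = 26.15 + 4.17 = 30.32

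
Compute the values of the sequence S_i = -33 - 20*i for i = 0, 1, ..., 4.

This is an arithmetic sequence.
i=0: S_0 = -33 + -20*0 = -33
i=1: S_1 = -33 + -20*1 = -53
i=2: S_2 = -33 + -20*2 = -73
i=3: S_3 = -33 + -20*3 = -93
i=4: S_4 = -33 + -20*4 = -113
The first 5 terms are: [-33, -53, -73, -93, -113]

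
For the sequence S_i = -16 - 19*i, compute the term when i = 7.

S_7 = -16 + -19*7 = -16 + -133 = -149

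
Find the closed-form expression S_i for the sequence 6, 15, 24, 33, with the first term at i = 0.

Check differences: 15 - 6 = 9
24 - 15 = 9
Common difference d = 9.
First term a = 6.
Formula: S_i = 6 + 9*i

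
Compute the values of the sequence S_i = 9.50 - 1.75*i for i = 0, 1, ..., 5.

This is an arithmetic sequence.
i=0: S_0 = 9.5 + -1.75*0 = 9.5
i=1: S_1 = 9.5 + -1.75*1 = 7.75
i=2: S_2 = 9.5 + -1.75*2 = 6.0
i=3: S_3 = 9.5 + -1.75*3 = 4.25
i=4: S_4 = 9.5 + -1.75*4 = 2.5
i=5: S_5 = 9.5 + -1.75*5 = 0.75
The first 6 terms are: [9.5, 7.75, 6.0, 4.25, 2.5, 0.75]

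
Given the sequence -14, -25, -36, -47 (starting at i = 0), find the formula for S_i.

Check differences: -25 - -14 = -11
-36 - -25 = -11
Common difference d = -11.
First term a = -14.
Formula: S_i = -14 - 11*i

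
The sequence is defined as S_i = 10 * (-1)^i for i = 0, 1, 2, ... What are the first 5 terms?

This is a geometric sequence.
i=0: S_0 = 10 * (-1)^0 = 10
i=1: S_1 = 10 * (-1)^1 = -10
i=2: S_2 = 10 * (-1)^2 = 10
i=3: S_3 = 10 * (-1)^3 = -10
i=4: S_4 = 10 * (-1)^4 = 10
The first 5 terms are: [10, -10, 10, -10, 10]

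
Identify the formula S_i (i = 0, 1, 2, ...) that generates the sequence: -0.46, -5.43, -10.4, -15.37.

Check differences: -5.43 - -0.46 = -4.97
-10.4 - -5.43 = -4.97
Common difference d = -4.97.
First term a = -0.46.
Formula: S_i = -0.46 - 4.97*i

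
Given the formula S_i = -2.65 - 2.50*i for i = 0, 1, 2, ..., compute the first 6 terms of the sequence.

This is an arithmetic sequence.
i=0: S_0 = -2.65 + -2.5*0 = -2.65
i=1: S_1 = -2.65 + -2.5*1 = -5.15
i=2: S_2 = -2.65 + -2.5*2 = -7.65
i=3: S_3 = -2.65 + -2.5*3 = -10.15
i=4: S_4 = -2.65 + -2.5*4 = -12.65
i=5: S_5 = -2.65 + -2.5*5 = -15.15
The first 6 terms are: [-2.65, -5.15, -7.65, -10.15, -12.65, -15.15]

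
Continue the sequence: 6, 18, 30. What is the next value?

Differences: 18 - 6 = 12
This is an arithmetic sequence with common difference d = 12.
Next term = 30 + 12 = 42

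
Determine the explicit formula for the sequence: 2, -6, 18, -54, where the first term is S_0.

Check ratios: -6 / 2 = -3.0
Common ratio r = -3.
First term a = 2.
Formula: S_i = 2 * (-3)^i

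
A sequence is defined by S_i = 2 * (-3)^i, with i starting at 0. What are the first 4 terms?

This is a geometric sequence.
i=0: S_0 = 2 * (-3)^0 = 2
i=1: S_1 = 2 * (-3)^1 = -6
i=2: S_2 = 2 * (-3)^2 = 18
i=3: S_3 = 2 * (-3)^3 = -54
The first 4 terms are: [2, -6, 18, -54]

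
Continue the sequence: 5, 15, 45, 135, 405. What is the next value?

Ratios: 15 / 5 = 3.0
This is a geometric sequence with common ratio r = 3.
Next term = 405 * 3 = 1215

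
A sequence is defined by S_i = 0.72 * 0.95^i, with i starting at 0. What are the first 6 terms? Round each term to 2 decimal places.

This is a geometric sequence.
i=0: S_0 = 0.72 * 0.95^0 = 0.72
i=1: S_1 = 0.72 * 0.95^1 ≈ 0.68
i=2: S_2 = 0.72 * 0.95^2 ≈ 0.65
i=3: S_3 = 0.72 * 0.95^3 ≈ 0.62
i=4: S_4 = 0.72 * 0.95^4 ≈ 0.59
i=5: S_5 = 0.72 * 0.95^5 ≈ 0.56
The first 6 terms are: [0.72, 0.68, 0.65, 0.62, 0.59, 0.56]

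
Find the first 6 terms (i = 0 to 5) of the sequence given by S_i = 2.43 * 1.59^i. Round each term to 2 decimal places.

This is a geometric sequence.
i=0: S_0 = 2.43 * 1.59^0 = 2.43
i=1: S_1 = 2.43 * 1.59^1 ≈ 3.86
i=2: S_2 = 2.43 * 1.59^2 ≈ 6.14
i=3: S_3 = 2.43 * 1.59^3 ≈ 9.77
i=4: S_4 = 2.43 * 1.59^4 ≈ 15.53
i=5: S_5 = 2.43 * 1.59^5 ≈ 24.69
The first 6 terms are: [2.43, 3.86, 6.14, 9.77, 15.53, 24.69]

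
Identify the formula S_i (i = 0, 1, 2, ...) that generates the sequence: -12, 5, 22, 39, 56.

Check differences: 5 - -12 = 17
22 - 5 = 17
Common difference d = 17.
First term a = -12.
Formula: S_i = -12 + 17*i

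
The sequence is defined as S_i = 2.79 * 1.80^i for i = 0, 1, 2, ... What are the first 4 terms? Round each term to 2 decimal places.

This is a geometric sequence.
i=0: S_0 = 2.79 * 1.8^0 = 2.79
i=1: S_1 = 2.79 * 1.8^1 ≈ 5.02
i=2: S_2 = 2.79 * 1.8^2 ≈ 9.04
i=3: S_3 = 2.79 * 1.8^3 ≈ 16.27
The first 4 terms are: [2.79, 5.02, 9.04, 16.27]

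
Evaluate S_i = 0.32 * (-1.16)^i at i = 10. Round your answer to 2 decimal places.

S_10 = 0.32 * (-1.16)^10 ≈ 0.32 * 4.4114 ≈ 1.41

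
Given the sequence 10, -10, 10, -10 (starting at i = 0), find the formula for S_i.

Check ratios: -10 / 10 = -1.0
Common ratio r = -1.
First term a = 10.
Formula: S_i = 10 * (-1)^i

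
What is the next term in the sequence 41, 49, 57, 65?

Differences: 49 - 41 = 8
This is an arithmetic sequence with common difference d = 8.
Next term = 65 + 8 = 73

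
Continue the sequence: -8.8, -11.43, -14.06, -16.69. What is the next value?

Differences: -11.43 - -8.8 = -2.63
This is an arithmetic sequence with common difference d = -2.63.
Next term = -16.69 + -2.63 = -19.32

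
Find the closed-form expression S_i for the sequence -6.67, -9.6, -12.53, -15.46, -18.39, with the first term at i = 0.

Check differences: -9.6 - -6.67 = -2.93
-12.53 - -9.6 = -2.93
Common difference d = -2.93.
First term a = -6.67.
Formula: S_i = -6.67 - 2.93*i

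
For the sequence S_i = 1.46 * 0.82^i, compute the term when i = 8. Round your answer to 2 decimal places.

S_8 = 1.46 * 0.82^8 ≈ 1.46 * 0.2044 ≈ 0.3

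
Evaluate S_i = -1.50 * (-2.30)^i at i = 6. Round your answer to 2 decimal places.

S_6 = -1.5 * (-2.3)^6 ≈ -1.5 * 148.0359 ≈ -222.05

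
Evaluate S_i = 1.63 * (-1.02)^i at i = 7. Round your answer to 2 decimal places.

S_7 = 1.63 * (-1.02)^7 ≈ 1.63 * -1.1487 ≈ -1.87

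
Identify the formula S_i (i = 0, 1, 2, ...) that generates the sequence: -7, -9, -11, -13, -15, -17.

Check differences: -9 - -7 = -2
-11 - -9 = -2
Common difference d = -2.
First term a = -7.
Formula: S_i = -7 - 2*i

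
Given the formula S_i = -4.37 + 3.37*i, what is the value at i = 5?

S_5 = -4.37 + 3.37*5 = -4.37 + 16.85 = 12.48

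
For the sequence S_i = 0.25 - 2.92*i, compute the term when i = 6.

S_6 = 0.25 + -2.92*6 = 0.25 + -17.52 = -17.27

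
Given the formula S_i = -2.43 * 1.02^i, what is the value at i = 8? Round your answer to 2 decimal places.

S_8 = -2.43 * 1.02^8 ≈ -2.43 * 1.1717 ≈ -2.85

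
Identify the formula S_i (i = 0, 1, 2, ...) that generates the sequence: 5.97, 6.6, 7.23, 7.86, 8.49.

Check differences: 6.6 - 5.97 = 0.63
7.23 - 6.6 = 0.63
Common difference d = 0.63.
First term a = 5.97.
Formula: S_i = 5.97 + 0.63*i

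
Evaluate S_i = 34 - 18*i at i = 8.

S_8 = 34 + -18*8 = 34 + -144 = -110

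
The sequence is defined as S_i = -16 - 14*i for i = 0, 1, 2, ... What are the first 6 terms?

This is an arithmetic sequence.
i=0: S_0 = -16 + -14*0 = -16
i=1: S_1 = -16 + -14*1 = -30
i=2: S_2 = -16 + -14*2 = -44
i=3: S_3 = -16 + -14*3 = -58
i=4: S_4 = -16 + -14*4 = -72
i=5: S_5 = -16 + -14*5 = -86
The first 6 terms are: [-16, -30, -44, -58, -72, -86]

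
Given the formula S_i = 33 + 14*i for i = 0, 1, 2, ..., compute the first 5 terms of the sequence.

This is an arithmetic sequence.
i=0: S_0 = 33 + 14*0 = 33
i=1: S_1 = 33 + 14*1 = 47
i=2: S_2 = 33 + 14*2 = 61
i=3: S_3 = 33 + 14*3 = 75
i=4: S_4 = 33 + 14*4 = 89
The first 5 terms are: [33, 47, 61, 75, 89]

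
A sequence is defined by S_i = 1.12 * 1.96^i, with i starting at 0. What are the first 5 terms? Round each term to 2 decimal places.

This is a geometric sequence.
i=0: S_0 = 1.12 * 1.96^0 = 1.12
i=1: S_1 = 1.12 * 1.96^1 ≈ 2.2
i=2: S_2 = 1.12 * 1.96^2 ≈ 4.3
i=3: S_3 = 1.12 * 1.96^3 ≈ 8.43
i=4: S_4 = 1.12 * 1.96^4 ≈ 16.53
The first 5 terms are: [1.12, 2.2, 4.3, 8.43, 16.53]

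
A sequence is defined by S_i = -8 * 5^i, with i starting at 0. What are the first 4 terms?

This is a geometric sequence.
i=0: S_0 = -8 * 5^0 = -8
i=1: S_1 = -8 * 5^1 = -40
i=2: S_2 = -8 * 5^2 = -200
i=3: S_3 = -8 * 5^3 = -1000
The first 4 terms are: [-8, -40, -200, -1000]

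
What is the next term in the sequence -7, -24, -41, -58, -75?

Differences: -24 - -7 = -17
This is an arithmetic sequence with common difference d = -17.
Next term = -75 + -17 = -92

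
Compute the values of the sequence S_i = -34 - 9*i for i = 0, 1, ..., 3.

This is an arithmetic sequence.
i=0: S_0 = -34 + -9*0 = -34
i=1: S_1 = -34 + -9*1 = -43
i=2: S_2 = -34 + -9*2 = -52
i=3: S_3 = -34 + -9*3 = -61
The first 4 terms are: [-34, -43, -52, -61]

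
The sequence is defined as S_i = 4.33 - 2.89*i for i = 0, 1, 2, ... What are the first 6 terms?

This is an arithmetic sequence.
i=0: S_0 = 4.33 + -2.89*0 = 4.33
i=1: S_1 = 4.33 + -2.89*1 = 1.44
i=2: S_2 = 4.33 + -2.89*2 = -1.45
i=3: S_3 = 4.33 + -2.89*3 = -4.34
i=4: S_4 = 4.33 + -2.89*4 = -7.23
i=5: S_5 = 4.33 + -2.89*5 = -10.12
The first 6 terms are: [4.33, 1.44, -1.45, -4.34, -7.23, -10.12]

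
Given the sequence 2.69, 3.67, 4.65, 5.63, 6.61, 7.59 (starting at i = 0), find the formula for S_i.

Check differences: 3.67 - 2.69 = 0.98
4.65 - 3.67 = 0.98
Common difference d = 0.98.
First term a = 2.69.
Formula: S_i = 2.69 + 0.98*i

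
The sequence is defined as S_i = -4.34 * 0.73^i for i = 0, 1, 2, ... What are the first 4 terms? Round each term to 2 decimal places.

This is a geometric sequence.
i=0: S_0 = -4.34 * 0.73^0 = -4.34
i=1: S_1 = -4.34 * 0.73^1 ≈ -3.17
i=2: S_2 = -4.34 * 0.73^2 ≈ -2.31
i=3: S_3 = -4.34 * 0.73^3 ≈ -1.69
The first 4 terms are: [-4.34, -3.17, -2.31, -1.69]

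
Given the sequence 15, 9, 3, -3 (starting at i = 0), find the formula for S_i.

Check differences: 9 - 15 = -6
3 - 9 = -6
Common difference d = -6.
First term a = 15.
Formula: S_i = 15 - 6*i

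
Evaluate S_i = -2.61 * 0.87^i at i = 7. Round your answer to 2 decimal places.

S_7 = -2.61 * 0.87^7 ≈ -2.61 * 0.3773 ≈ -0.98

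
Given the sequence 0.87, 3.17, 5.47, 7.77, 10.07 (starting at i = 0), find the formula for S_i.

Check differences: 3.17 - 0.87 = 2.3
5.47 - 3.17 = 2.3
Common difference d = 2.3.
First term a = 0.87.
Formula: S_i = 0.87 + 2.30*i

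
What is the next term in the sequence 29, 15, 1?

Differences: 15 - 29 = -14
This is an arithmetic sequence with common difference d = -14.
Next term = 1 + -14 = -13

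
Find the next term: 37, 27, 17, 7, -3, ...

Differences: 27 - 37 = -10
This is an arithmetic sequence with common difference d = -10.
Next term = -3 + -10 = -13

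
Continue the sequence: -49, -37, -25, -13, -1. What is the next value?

Differences: -37 - -49 = 12
This is an arithmetic sequence with common difference d = 12.
Next term = -1 + 12 = 11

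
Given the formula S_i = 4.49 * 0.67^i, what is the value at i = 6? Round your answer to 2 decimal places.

S_6 = 4.49 * 0.67^6 ≈ 4.49 * 0.0905 ≈ 0.41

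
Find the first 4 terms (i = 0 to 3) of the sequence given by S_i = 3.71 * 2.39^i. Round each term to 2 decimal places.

This is a geometric sequence.
i=0: S_0 = 3.71 * 2.39^0 = 3.71
i=1: S_1 = 3.71 * 2.39^1 ≈ 8.87
i=2: S_2 = 3.71 * 2.39^2 ≈ 21.19
i=3: S_3 = 3.71 * 2.39^3 ≈ 50.65
The first 4 terms are: [3.71, 8.87, 21.19, 50.65]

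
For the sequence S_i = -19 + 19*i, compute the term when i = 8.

S_8 = -19 + 19*8 = -19 + 152 = 133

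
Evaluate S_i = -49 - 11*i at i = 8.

S_8 = -49 + -11*8 = -49 + -88 = -137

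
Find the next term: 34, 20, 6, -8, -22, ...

Differences: 20 - 34 = -14
This is an arithmetic sequence with common difference d = -14.
Next term = -22 + -14 = -36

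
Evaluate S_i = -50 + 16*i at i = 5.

S_5 = -50 + 16*5 = -50 + 80 = 30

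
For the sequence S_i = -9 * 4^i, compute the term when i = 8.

S_8 = -9 * 4^8 = -9 * 65536 = -589824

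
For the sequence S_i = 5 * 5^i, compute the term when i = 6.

S_6 = 5 * 5^6 = 5 * 15625 = 78125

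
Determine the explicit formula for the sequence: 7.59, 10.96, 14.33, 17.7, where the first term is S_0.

Check differences: 10.96 - 7.59 = 3.37
14.33 - 10.96 = 3.37
Common difference d = 3.37.
First term a = 7.59.
Formula: S_i = 7.59 + 3.37*i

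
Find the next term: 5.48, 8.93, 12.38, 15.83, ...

Differences: 8.93 - 5.48 = 3.45
This is an arithmetic sequence with common difference d = 3.45.
Next term = 15.83 + 3.45 = 19.28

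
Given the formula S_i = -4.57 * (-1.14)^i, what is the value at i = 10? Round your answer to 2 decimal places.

S_10 = -4.57 * (-1.14)^10 ≈ -4.57 * 3.7072 ≈ -16.94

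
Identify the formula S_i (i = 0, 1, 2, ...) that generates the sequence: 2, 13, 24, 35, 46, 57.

Check differences: 13 - 2 = 11
24 - 13 = 11
Common difference d = 11.
First term a = 2.
Formula: S_i = 2 + 11*i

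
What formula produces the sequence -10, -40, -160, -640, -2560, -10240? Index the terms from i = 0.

Check ratios: -40 / -10 = 4.0
Common ratio r = 4.
First term a = -10.
Formula: S_i = -10 * 4^i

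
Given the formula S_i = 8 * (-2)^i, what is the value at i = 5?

S_5 = 8 * (-2)^5 = 8 * -32 = -256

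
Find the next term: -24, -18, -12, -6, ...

Differences: -18 - -24 = 6
This is an arithmetic sequence with common difference d = 6.
Next term = -6 + 6 = 0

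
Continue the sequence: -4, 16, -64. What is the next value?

Ratios: 16 / -4 = -4.0
This is a geometric sequence with common ratio r = -4.
Next term = -64 * -4 = 256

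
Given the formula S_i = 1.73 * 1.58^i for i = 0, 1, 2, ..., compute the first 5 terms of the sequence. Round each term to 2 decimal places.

This is a geometric sequence.
i=0: S_0 = 1.73 * 1.58^0 = 1.73
i=1: S_1 = 1.73 * 1.58^1 ≈ 2.73
i=2: S_2 = 1.73 * 1.58^2 ≈ 4.32
i=3: S_3 = 1.73 * 1.58^3 ≈ 6.82
i=4: S_4 = 1.73 * 1.58^4 ≈ 10.78
The first 5 terms are: [1.73, 2.73, 4.32, 6.82, 10.78]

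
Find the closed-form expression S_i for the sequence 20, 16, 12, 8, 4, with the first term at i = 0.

Check differences: 16 - 20 = -4
12 - 16 = -4
Common difference d = -4.
First term a = 20.
Formula: S_i = 20 - 4*i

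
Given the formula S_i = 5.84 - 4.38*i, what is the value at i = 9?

S_9 = 5.84 + -4.38*9 = 5.84 + -39.42 = -33.58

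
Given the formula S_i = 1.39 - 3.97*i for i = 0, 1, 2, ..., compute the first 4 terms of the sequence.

This is an arithmetic sequence.
i=0: S_0 = 1.39 + -3.97*0 = 1.39
i=1: S_1 = 1.39 + -3.97*1 = -2.58
i=2: S_2 = 1.39 + -3.97*2 = -6.55
i=3: S_3 = 1.39 + -3.97*3 = -10.52
The first 4 terms are: [1.39, -2.58, -6.55, -10.52]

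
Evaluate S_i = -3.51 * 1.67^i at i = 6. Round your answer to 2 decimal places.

S_6 = -3.51 * 1.67^6 ≈ -3.51 * 21.692 ≈ -76.14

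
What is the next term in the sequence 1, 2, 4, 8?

Ratios: 2 / 1 = 2.0
This is a geometric sequence with common ratio r = 2.
Next term = 8 * 2 = 16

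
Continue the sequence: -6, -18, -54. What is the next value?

Ratios: -18 / -6 = 3.0
This is a geometric sequence with common ratio r = 3.
Next term = -54 * 3 = -162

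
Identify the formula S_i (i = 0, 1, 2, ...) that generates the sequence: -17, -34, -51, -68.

Check differences: -34 - -17 = -17
-51 - -34 = -17
Common difference d = -17.
First term a = -17.
Formula: S_i = -17 - 17*i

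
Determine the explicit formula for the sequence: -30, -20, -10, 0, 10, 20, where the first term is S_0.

Check differences: -20 - -30 = 10
-10 - -20 = 10
Common difference d = 10.
First term a = -30.
Formula: S_i = -30 + 10*i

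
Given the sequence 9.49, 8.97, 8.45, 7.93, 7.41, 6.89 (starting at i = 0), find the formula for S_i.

Check differences: 8.97 - 9.49 = -0.52
8.45 - 8.97 = -0.52
Common difference d = -0.52.
First term a = 9.49.
Formula: S_i = 9.49 - 0.52*i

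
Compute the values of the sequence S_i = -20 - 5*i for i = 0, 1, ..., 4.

This is an arithmetic sequence.
i=0: S_0 = -20 + -5*0 = -20
i=1: S_1 = -20 + -5*1 = -25
i=2: S_2 = -20 + -5*2 = -30
i=3: S_3 = -20 + -5*3 = -35
i=4: S_4 = -20 + -5*4 = -40
The first 5 terms are: [-20, -25, -30, -35, -40]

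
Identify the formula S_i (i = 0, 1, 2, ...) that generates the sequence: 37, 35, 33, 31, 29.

Check differences: 35 - 37 = -2
33 - 35 = -2
Common difference d = -2.
First term a = 37.
Formula: S_i = 37 - 2*i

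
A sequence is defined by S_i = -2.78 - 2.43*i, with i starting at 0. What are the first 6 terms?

This is an arithmetic sequence.
i=0: S_0 = -2.78 + -2.43*0 = -2.78
i=1: S_1 = -2.78 + -2.43*1 = -5.21
i=2: S_2 = -2.78 + -2.43*2 = -7.64
i=3: S_3 = -2.78 + -2.43*3 = -10.07
i=4: S_4 = -2.78 + -2.43*4 = -12.5
i=5: S_5 = -2.78 + -2.43*5 = -14.93
The first 6 terms are: [-2.78, -5.21, -7.64, -10.07, -12.5, -14.93]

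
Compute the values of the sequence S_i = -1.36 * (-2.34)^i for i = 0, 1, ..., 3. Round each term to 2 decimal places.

This is a geometric sequence.
i=0: S_0 = -1.36 * (-2.34)^0 = -1.36
i=1: S_1 = -1.36 * (-2.34)^1 ≈ 3.18
i=2: S_2 = -1.36 * (-2.34)^2 ≈ -7.45
i=3: S_3 = -1.36 * (-2.34)^3 ≈ 17.43
The first 4 terms are: [-1.36, 3.18, -7.45, 17.43]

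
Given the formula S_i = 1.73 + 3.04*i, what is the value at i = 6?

S_6 = 1.73 + 3.04*6 = 1.73 + 18.24 = 19.97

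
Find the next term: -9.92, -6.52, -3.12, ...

Differences: -6.52 - -9.92 = 3.4
This is an arithmetic sequence with common difference d = 3.4.
Next term = -3.12 + 3.4 = 0.28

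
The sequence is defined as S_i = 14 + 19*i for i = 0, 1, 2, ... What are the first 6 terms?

This is an arithmetic sequence.
i=0: S_0 = 14 + 19*0 = 14
i=1: S_1 = 14 + 19*1 = 33
i=2: S_2 = 14 + 19*2 = 52
i=3: S_3 = 14 + 19*3 = 71
i=4: S_4 = 14 + 19*4 = 90
i=5: S_5 = 14 + 19*5 = 109
The first 6 terms are: [14, 33, 52, 71, 90, 109]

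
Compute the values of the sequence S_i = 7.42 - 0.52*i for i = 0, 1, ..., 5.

This is an arithmetic sequence.
i=0: S_0 = 7.42 + -0.52*0 = 7.42
i=1: S_1 = 7.42 + -0.52*1 = 6.9
i=2: S_2 = 7.42 + -0.52*2 = 6.38
i=3: S_3 = 7.42 + -0.52*3 = 5.86
i=4: S_4 = 7.42 + -0.52*4 = 5.34
i=5: S_5 = 7.42 + -0.52*5 = 4.82
The first 6 terms are: [7.42, 6.9, 6.38, 5.86, 5.34, 4.82]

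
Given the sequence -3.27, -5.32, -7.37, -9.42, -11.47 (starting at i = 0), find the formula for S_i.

Check differences: -5.32 - -3.27 = -2.05
-7.37 - -5.32 = -2.05
Common difference d = -2.05.
First term a = -3.27.
Formula: S_i = -3.27 - 2.05*i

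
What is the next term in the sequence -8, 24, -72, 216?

Ratios: 24 / -8 = -3.0
This is a geometric sequence with common ratio r = -3.
Next term = 216 * -3 = -648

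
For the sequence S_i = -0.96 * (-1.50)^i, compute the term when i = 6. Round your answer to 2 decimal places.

S_6 = -0.96 * (-1.5)^6 ≈ -0.96 * 11.39063 ≈ -10.94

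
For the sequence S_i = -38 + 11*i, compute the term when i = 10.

S_10 = -38 + 11*10 = -38 + 110 = 72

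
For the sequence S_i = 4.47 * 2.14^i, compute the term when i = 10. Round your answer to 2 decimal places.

S_10 = 4.47 * 2.14^10 ≈ 4.47 * 2014.363 ≈ 9004.2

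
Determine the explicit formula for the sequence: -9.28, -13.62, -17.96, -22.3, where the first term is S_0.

Check differences: -13.62 - -9.28 = -4.34
-17.96 - -13.62 = -4.34
Common difference d = -4.34.
First term a = -9.28.
Formula: S_i = -9.28 - 4.34*i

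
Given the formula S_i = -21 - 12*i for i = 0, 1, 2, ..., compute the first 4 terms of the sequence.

This is an arithmetic sequence.
i=0: S_0 = -21 + -12*0 = -21
i=1: S_1 = -21 + -12*1 = -33
i=2: S_2 = -21 + -12*2 = -45
i=3: S_3 = -21 + -12*3 = -57
The first 4 terms are: [-21, -33, -45, -57]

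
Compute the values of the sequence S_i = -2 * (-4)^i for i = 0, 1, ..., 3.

This is a geometric sequence.
i=0: S_0 = -2 * (-4)^0 = -2
i=1: S_1 = -2 * (-4)^1 = 8
i=2: S_2 = -2 * (-4)^2 = -32
i=3: S_3 = -2 * (-4)^3 = 128
The first 4 terms are: [-2, 8, -32, 128]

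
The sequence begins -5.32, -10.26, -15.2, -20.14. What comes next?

Differences: -10.26 - -5.32 = -4.94
This is an arithmetic sequence with common difference d = -4.94.
Next term = -20.14 + -4.94 = -25.08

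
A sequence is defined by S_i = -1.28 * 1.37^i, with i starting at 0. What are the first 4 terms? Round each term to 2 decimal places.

This is a geometric sequence.
i=0: S_0 = -1.28 * 1.37^0 = -1.28
i=1: S_1 = -1.28 * 1.37^1 ≈ -1.75
i=2: S_2 = -1.28 * 1.37^2 ≈ -2.4
i=3: S_3 = -1.28 * 1.37^3 ≈ -3.29
The first 4 terms are: [-1.28, -1.75, -2.4, -3.29]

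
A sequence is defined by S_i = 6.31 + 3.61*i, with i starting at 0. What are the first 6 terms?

This is an arithmetic sequence.
i=0: S_0 = 6.31 + 3.61*0 = 6.31
i=1: S_1 = 6.31 + 3.61*1 = 9.92
i=2: S_2 = 6.31 + 3.61*2 = 13.53
i=3: S_3 = 6.31 + 3.61*3 = 17.14
i=4: S_4 = 6.31 + 3.61*4 = 20.75
i=5: S_5 = 6.31 + 3.61*5 = 24.36
The first 6 terms are: [6.31, 9.92, 13.53, 17.14, 20.75, 24.36]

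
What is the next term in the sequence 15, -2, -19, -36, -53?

Differences: -2 - 15 = -17
This is an arithmetic sequence with common difference d = -17.
Next term = -53 + -17 = -70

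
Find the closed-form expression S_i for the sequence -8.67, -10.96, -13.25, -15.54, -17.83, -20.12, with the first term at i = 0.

Check differences: -10.96 - -8.67 = -2.29
-13.25 - -10.96 = -2.29
Common difference d = -2.29.
First term a = -8.67.
Formula: S_i = -8.67 - 2.29*i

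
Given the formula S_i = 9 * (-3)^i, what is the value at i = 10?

S_10 = 9 * (-3)^10 = 9 * 59049 = 531441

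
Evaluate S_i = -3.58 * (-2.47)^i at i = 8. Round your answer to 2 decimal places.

S_8 = -3.58 * (-2.47)^8 ≈ -3.58 * 1385.4014 ≈ -4959.74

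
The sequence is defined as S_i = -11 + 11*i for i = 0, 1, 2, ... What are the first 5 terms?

This is an arithmetic sequence.
i=0: S_0 = -11 + 11*0 = -11
i=1: S_1 = -11 + 11*1 = 0
i=2: S_2 = -11 + 11*2 = 11
i=3: S_3 = -11 + 11*3 = 22
i=4: S_4 = -11 + 11*4 = 33
The first 5 terms are: [-11, 0, 11, 22, 33]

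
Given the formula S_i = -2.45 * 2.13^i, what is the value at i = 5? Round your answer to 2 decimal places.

S_5 = -2.45 * 2.13^5 ≈ -2.45 * 43.8428 ≈ -107.41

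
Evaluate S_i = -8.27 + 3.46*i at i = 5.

S_5 = -8.27 + 3.46*5 = -8.27 + 17.3 = 9.03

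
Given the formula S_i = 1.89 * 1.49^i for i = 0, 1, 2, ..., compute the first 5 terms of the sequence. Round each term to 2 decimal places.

This is a geometric sequence.
i=0: S_0 = 1.89 * 1.49^0 = 1.89
i=1: S_1 = 1.89 * 1.49^1 ≈ 2.82
i=2: S_2 = 1.89 * 1.49^2 ≈ 4.2
i=3: S_3 = 1.89 * 1.49^3 ≈ 6.25
i=4: S_4 = 1.89 * 1.49^4 ≈ 9.32
The first 5 terms are: [1.89, 2.82, 4.2, 6.25, 9.32]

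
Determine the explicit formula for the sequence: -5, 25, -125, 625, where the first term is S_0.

Check ratios: 25 / -5 = -5.0
Common ratio r = -5.
First term a = -5.
Formula: S_i = -5 * (-5)^i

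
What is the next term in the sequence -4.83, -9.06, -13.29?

Differences: -9.06 - -4.83 = -4.23
This is an arithmetic sequence with common difference d = -4.23.
Next term = -13.29 + -4.23 = -17.52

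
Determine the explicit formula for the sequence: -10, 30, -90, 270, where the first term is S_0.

Check ratios: 30 / -10 = -3.0
Common ratio r = -3.
First term a = -10.
Formula: S_i = -10 * (-3)^i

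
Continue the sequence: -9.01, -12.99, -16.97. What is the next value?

Differences: -12.99 - -9.01 = -3.98
This is an arithmetic sequence with common difference d = -3.98.
Next term = -16.97 + -3.98 = -20.95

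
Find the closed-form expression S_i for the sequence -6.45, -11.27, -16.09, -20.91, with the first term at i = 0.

Check differences: -11.27 - -6.45 = -4.82
-16.09 - -11.27 = -4.82
Common difference d = -4.82.
First term a = -6.45.
Formula: S_i = -6.45 - 4.82*i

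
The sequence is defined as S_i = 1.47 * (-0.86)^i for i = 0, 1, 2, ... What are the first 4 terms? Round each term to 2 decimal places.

This is a geometric sequence.
i=0: S_0 = 1.47 * (-0.86)^0 = 1.47
i=1: S_1 = 1.47 * (-0.86)^1 ≈ -1.26
i=2: S_2 = 1.47 * (-0.86)^2 ≈ 1.09
i=3: S_3 = 1.47 * (-0.86)^3 ≈ -0.94
The first 4 terms are: [1.47, -1.26, 1.09, -0.94]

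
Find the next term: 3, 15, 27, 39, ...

Differences: 15 - 3 = 12
This is an arithmetic sequence with common difference d = 12.
Next term = 39 + 12 = 51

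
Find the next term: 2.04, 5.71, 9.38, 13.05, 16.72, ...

Differences: 5.71 - 2.04 = 3.67
This is an arithmetic sequence with common difference d = 3.67.
Next term = 16.72 + 3.67 = 20.39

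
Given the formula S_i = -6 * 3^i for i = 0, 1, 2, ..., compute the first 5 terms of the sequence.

This is a geometric sequence.
i=0: S_0 = -6 * 3^0 = -6
i=1: S_1 = -6 * 3^1 = -18
i=2: S_2 = -6 * 3^2 = -54
i=3: S_3 = -6 * 3^3 = -162
i=4: S_4 = -6 * 3^4 = -486
The first 5 terms are: [-6, -18, -54, -162, -486]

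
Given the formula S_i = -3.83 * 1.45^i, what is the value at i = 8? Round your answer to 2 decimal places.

S_8 = -3.83 * 1.45^8 ≈ -3.83 * 19.5409 ≈ -74.84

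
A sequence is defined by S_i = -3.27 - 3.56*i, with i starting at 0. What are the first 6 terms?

This is an arithmetic sequence.
i=0: S_0 = -3.27 + -3.56*0 = -3.27
i=1: S_1 = -3.27 + -3.56*1 = -6.83
i=2: S_2 = -3.27 + -3.56*2 = -10.39
i=3: S_3 = -3.27 + -3.56*3 = -13.95
i=4: S_4 = -3.27 + -3.56*4 = -17.51
i=5: S_5 = -3.27 + -3.56*5 = -21.07
The first 6 terms are: [-3.27, -6.83, -10.39, -13.95, -17.51, -21.07]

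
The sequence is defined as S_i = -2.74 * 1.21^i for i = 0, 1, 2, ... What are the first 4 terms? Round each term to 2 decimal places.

This is a geometric sequence.
i=0: S_0 = -2.74 * 1.21^0 = -2.74
i=1: S_1 = -2.74 * 1.21^1 ≈ -3.32
i=2: S_2 = -2.74 * 1.21^2 ≈ -4.01
i=3: S_3 = -2.74 * 1.21^3 ≈ -4.85
The first 4 terms are: [-2.74, -3.32, -4.01, -4.85]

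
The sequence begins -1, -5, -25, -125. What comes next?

Ratios: -5 / -1 = 5.0
This is a geometric sequence with common ratio r = 5.
Next term = -125 * 5 = -625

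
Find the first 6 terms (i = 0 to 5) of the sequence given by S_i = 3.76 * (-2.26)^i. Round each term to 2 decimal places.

This is a geometric sequence.
i=0: S_0 = 3.76 * (-2.26)^0 = 3.76
i=1: S_1 = 3.76 * (-2.26)^1 ≈ -8.5
i=2: S_2 = 3.76 * (-2.26)^2 ≈ 19.2
i=3: S_3 = 3.76 * (-2.26)^3 ≈ -43.4
i=4: S_4 = 3.76 * (-2.26)^4 ≈ 98.09
i=5: S_5 = 3.76 * (-2.26)^5 ≈ -221.68
The first 6 terms are: [3.76, -8.5, 19.2, -43.4, 98.09, -221.68]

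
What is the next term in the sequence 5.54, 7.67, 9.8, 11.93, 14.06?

Differences: 7.67 - 5.54 = 2.13
This is an arithmetic sequence with common difference d = 2.13.
Next term = 14.06 + 2.13 = 16.19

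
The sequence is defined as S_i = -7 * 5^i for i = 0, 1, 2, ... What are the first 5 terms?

This is a geometric sequence.
i=0: S_0 = -7 * 5^0 = -7
i=1: S_1 = -7 * 5^1 = -35
i=2: S_2 = -7 * 5^2 = -175
i=3: S_3 = -7 * 5^3 = -875
i=4: S_4 = -7 * 5^4 = -4375
The first 5 terms are: [-7, -35, -175, -875, -4375]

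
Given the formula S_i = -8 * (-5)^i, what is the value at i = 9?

S_9 = -8 * (-5)^9 = -8 * -1953125 = 15625000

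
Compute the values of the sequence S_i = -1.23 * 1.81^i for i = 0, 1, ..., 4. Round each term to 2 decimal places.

This is a geometric sequence.
i=0: S_0 = -1.23 * 1.81^0 = -1.23
i=1: S_1 = -1.23 * 1.81^1 ≈ -2.23
i=2: S_2 = -1.23 * 1.81^2 ≈ -4.03
i=3: S_3 = -1.23 * 1.81^3 ≈ -7.29
i=4: S_4 = -1.23 * 1.81^4 ≈ -13.2
The first 5 terms are: [-1.23, -2.23, -4.03, -7.29, -13.2]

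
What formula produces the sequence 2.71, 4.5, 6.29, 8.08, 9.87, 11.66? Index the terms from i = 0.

Check differences: 4.5 - 2.71 = 1.79
6.29 - 4.5 = 1.79
Common difference d = 1.79.
First term a = 2.71.
Formula: S_i = 2.71 + 1.79*i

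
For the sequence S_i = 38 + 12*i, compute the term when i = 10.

S_10 = 38 + 12*10 = 38 + 120 = 158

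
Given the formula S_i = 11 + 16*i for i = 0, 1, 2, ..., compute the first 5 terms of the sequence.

This is an arithmetic sequence.
i=0: S_0 = 11 + 16*0 = 11
i=1: S_1 = 11 + 16*1 = 27
i=2: S_2 = 11 + 16*2 = 43
i=3: S_3 = 11 + 16*3 = 59
i=4: S_4 = 11 + 16*4 = 75
The first 5 terms are: [11, 27, 43, 59, 75]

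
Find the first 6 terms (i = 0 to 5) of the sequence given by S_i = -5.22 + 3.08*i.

This is an arithmetic sequence.
i=0: S_0 = -5.22 + 3.08*0 = -5.22
i=1: S_1 = -5.22 + 3.08*1 = -2.14
i=2: S_2 = -5.22 + 3.08*2 = 0.94
i=3: S_3 = -5.22 + 3.08*3 = 4.02
i=4: S_4 = -5.22 + 3.08*4 = 7.1
i=5: S_5 = -5.22 + 3.08*5 = 10.18
The first 6 terms are: [-5.22, -2.14, 0.94, 4.02, 7.1, 10.18]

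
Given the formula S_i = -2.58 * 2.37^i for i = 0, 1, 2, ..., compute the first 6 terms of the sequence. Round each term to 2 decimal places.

This is a geometric sequence.
i=0: S_0 = -2.58 * 2.37^0 = -2.58
i=1: S_1 = -2.58 * 2.37^1 ≈ -6.11
i=2: S_2 = -2.58 * 2.37^2 ≈ -14.49
i=3: S_3 = -2.58 * 2.37^3 ≈ -34.35
i=4: S_4 = -2.58 * 2.37^4 ≈ -81.4
i=5: S_5 = -2.58 * 2.37^5 ≈ -192.91
The first 6 terms are: [-2.58, -6.11, -14.49, -34.35, -81.4, -192.91]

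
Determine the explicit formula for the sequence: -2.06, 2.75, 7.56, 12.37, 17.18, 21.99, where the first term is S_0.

Check differences: 2.75 - -2.06 = 4.81
7.56 - 2.75 = 4.81
Common difference d = 4.81.
First term a = -2.06.
Formula: S_i = -2.06 + 4.81*i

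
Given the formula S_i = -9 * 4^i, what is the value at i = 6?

S_6 = -9 * 4^6 = -9 * 4096 = -36864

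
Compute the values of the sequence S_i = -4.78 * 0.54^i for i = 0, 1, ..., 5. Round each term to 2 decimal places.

This is a geometric sequence.
i=0: S_0 = -4.78 * 0.54^0 = -4.78
i=1: S_1 = -4.78 * 0.54^1 ≈ -2.58
i=2: S_2 = -4.78 * 0.54^2 ≈ -1.39
i=3: S_3 = -4.78 * 0.54^3 ≈ -0.75
i=4: S_4 = -4.78 * 0.54^4 ≈ -0.41
i=5: S_5 = -4.78 * 0.54^5 ≈ -0.22
The first 6 terms are: [-4.78, -2.58, -1.39, -0.75, -0.41, -0.22]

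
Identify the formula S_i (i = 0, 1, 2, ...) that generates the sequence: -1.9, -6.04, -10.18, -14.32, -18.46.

Check differences: -6.04 - -1.9 = -4.14
-10.18 - -6.04 = -4.14
Common difference d = -4.14.
First term a = -1.9.
Formula: S_i = -1.90 - 4.14*i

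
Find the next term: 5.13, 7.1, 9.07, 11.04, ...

Differences: 7.1 - 5.13 = 1.97
This is an arithmetic sequence with common difference d = 1.97.
Next term = 11.04 + 1.97 = 13.01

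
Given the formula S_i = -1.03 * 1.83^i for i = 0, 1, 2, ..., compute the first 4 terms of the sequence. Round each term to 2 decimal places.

This is a geometric sequence.
i=0: S_0 = -1.03 * 1.83^0 = -1.03
i=1: S_1 = -1.03 * 1.83^1 ≈ -1.88
i=2: S_2 = -1.03 * 1.83^2 ≈ -3.45
i=3: S_3 = -1.03 * 1.83^3 ≈ -6.31
The first 4 terms are: [-1.03, -1.88, -3.45, -6.31]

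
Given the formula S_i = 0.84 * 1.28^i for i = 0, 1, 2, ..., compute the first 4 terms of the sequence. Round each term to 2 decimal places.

This is a geometric sequence.
i=0: S_0 = 0.84 * 1.28^0 = 0.84
i=1: S_1 = 0.84 * 1.28^1 ≈ 1.08
i=2: S_2 = 0.84 * 1.28^2 ≈ 1.38
i=3: S_3 = 0.84 * 1.28^3 ≈ 1.76
The first 4 terms are: [0.84, 1.08, 1.38, 1.76]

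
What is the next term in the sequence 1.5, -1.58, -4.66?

Differences: -1.58 - 1.5 = -3.08
This is an arithmetic sequence with common difference d = -3.08.
Next term = -4.66 + -3.08 = -7.74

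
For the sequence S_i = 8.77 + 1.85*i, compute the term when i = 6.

S_6 = 8.77 + 1.85*6 = 8.77 + 11.1 = 19.87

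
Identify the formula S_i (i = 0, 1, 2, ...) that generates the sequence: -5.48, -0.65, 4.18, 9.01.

Check differences: -0.65 - -5.48 = 4.83
4.18 - -0.65 = 4.83
Common difference d = 4.83.
First term a = -5.48.
Formula: S_i = -5.48 + 4.83*i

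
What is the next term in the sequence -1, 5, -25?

Ratios: 5 / -1 = -5.0
This is a geometric sequence with common ratio r = -5.
Next term = -25 * -5 = 125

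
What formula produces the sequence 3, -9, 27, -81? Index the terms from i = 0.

Check ratios: -9 / 3 = -3.0
Common ratio r = -3.
First term a = 3.
Formula: S_i = 3 * (-3)^i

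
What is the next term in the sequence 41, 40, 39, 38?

Differences: 40 - 41 = -1
This is an arithmetic sequence with common difference d = -1.
Next term = 38 + -1 = 37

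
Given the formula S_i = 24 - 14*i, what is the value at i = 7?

S_7 = 24 + -14*7 = 24 + -98 = -74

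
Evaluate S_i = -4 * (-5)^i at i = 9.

S_9 = -4 * (-5)^9 = -4 * -1953125 = 7812500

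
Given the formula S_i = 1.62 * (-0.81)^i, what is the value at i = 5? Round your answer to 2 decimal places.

S_5 = 1.62 * (-0.81)^5 ≈ 1.62 * -0.3487 ≈ -0.56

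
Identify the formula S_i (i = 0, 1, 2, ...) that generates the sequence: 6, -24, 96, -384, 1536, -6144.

Check ratios: -24 / 6 = -4.0
Common ratio r = -4.
First term a = 6.
Formula: S_i = 6 * (-4)^i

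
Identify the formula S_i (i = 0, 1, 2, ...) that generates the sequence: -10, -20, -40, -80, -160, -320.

Check ratios: -20 / -10 = 2.0
Common ratio r = 2.
First term a = -10.
Formula: S_i = -10 * 2^i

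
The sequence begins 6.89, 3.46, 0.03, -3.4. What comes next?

Differences: 3.46 - 6.89 = -3.43
This is an arithmetic sequence with common difference d = -3.43.
Next term = -3.4 + -3.43 = -6.83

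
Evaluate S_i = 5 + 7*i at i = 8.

S_8 = 5 + 7*8 = 5 + 56 = 61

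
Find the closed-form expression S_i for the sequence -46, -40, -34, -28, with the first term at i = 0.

Check differences: -40 - -46 = 6
-34 - -40 = 6
Common difference d = 6.
First term a = -46.
Formula: S_i = -46 + 6*i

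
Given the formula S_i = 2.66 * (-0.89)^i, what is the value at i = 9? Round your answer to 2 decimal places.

S_9 = 2.66 * (-0.89)^9 ≈ 2.66 * -0.3504 ≈ -0.93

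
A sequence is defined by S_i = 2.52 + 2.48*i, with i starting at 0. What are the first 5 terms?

This is an arithmetic sequence.
i=0: S_0 = 2.52 + 2.48*0 = 2.52
i=1: S_1 = 2.52 + 2.48*1 = 5.0
i=2: S_2 = 2.52 + 2.48*2 = 7.48
i=3: S_3 = 2.52 + 2.48*3 = 9.96
i=4: S_4 = 2.52 + 2.48*4 = 12.44
The first 5 terms are: [2.52, 5.0, 7.48, 9.96, 12.44]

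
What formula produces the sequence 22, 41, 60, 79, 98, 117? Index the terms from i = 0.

Check differences: 41 - 22 = 19
60 - 41 = 19
Common difference d = 19.
First term a = 22.
Formula: S_i = 22 + 19*i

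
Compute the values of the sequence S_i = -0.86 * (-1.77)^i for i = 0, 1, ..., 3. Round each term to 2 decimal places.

This is a geometric sequence.
i=0: S_0 = -0.86 * (-1.77)^0 = -0.86
i=1: S_1 = -0.86 * (-1.77)^1 ≈ 1.52
i=2: S_2 = -0.86 * (-1.77)^2 ≈ -2.69
i=3: S_3 = -0.86 * (-1.77)^3 ≈ 4.77
The first 4 terms are: [-0.86, 1.52, -2.69, 4.77]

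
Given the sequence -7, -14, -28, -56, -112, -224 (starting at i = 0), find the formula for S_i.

Check ratios: -14 / -7 = 2.0
Common ratio r = 2.
First term a = -7.
Formula: S_i = -7 * 2^i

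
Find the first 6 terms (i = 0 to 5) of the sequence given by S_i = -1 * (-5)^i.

This is a geometric sequence.
i=0: S_0 = -1 * (-5)^0 = -1
i=1: S_1 = -1 * (-5)^1 = 5
i=2: S_2 = -1 * (-5)^2 = -25
i=3: S_3 = -1 * (-5)^3 = 125
i=4: S_4 = -1 * (-5)^4 = -625
i=5: S_5 = -1 * (-5)^5 = 3125
The first 6 terms are: [-1, 5, -25, 125, -625, 3125]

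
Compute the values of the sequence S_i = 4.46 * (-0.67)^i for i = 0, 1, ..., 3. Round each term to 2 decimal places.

This is a geometric sequence.
i=0: S_0 = 4.46 * (-0.67)^0 = 4.46
i=1: S_1 = 4.46 * (-0.67)^1 ≈ -2.99
i=2: S_2 = 4.46 * (-0.67)^2 ≈ 2.0
i=3: S_3 = 4.46 * (-0.67)^3 ≈ -1.34
The first 4 terms are: [4.46, -2.99, 2.0, -1.34]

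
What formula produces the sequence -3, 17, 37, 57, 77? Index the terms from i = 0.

Check differences: 17 - -3 = 20
37 - 17 = 20
Common difference d = 20.
First term a = -3.
Formula: S_i = -3 + 20*i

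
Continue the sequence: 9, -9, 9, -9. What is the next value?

Ratios: -9 / 9 = -1.0
This is a geometric sequence with common ratio r = -1.
Next term = -9 * -1 = 9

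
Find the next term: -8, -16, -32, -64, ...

Ratios: -16 / -8 = 2.0
This is a geometric sequence with common ratio r = 2.
Next term = -64 * 2 = -128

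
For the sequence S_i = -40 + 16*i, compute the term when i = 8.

S_8 = -40 + 16*8 = -40 + 128 = 88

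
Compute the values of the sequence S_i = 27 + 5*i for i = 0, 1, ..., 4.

This is an arithmetic sequence.
i=0: S_0 = 27 + 5*0 = 27
i=1: S_1 = 27 + 5*1 = 32
i=2: S_2 = 27 + 5*2 = 37
i=3: S_3 = 27 + 5*3 = 42
i=4: S_4 = 27 + 5*4 = 47
The first 5 terms are: [27, 32, 37, 42, 47]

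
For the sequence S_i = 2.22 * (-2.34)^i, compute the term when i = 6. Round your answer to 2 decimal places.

S_6 = 2.22 * (-2.34)^6 ≈ 2.22 * 164.1705 ≈ 364.46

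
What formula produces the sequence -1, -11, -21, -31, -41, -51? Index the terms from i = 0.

Check differences: -11 - -1 = -10
-21 - -11 = -10
Common difference d = -10.
First term a = -1.
Formula: S_i = -1 - 10*i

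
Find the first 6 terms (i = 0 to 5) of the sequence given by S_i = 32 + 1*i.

This is an arithmetic sequence.
i=0: S_0 = 32 + 1*0 = 32
i=1: S_1 = 32 + 1*1 = 33
i=2: S_2 = 32 + 1*2 = 34
i=3: S_3 = 32 + 1*3 = 35
i=4: S_4 = 32 + 1*4 = 36
i=5: S_5 = 32 + 1*5 = 37
The first 6 terms are: [32, 33, 34, 35, 36, 37]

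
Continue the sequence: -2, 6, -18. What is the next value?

Ratios: 6 / -2 = -3.0
This is a geometric sequence with common ratio r = -3.
Next term = -18 * -3 = 54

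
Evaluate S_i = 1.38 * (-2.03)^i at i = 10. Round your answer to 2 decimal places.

S_10 = 1.38 * (-2.03)^10 ≈ 1.38 * 1188.3938 ≈ 1639.98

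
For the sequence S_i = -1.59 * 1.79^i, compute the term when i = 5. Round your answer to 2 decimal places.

S_5 = -1.59 * 1.79^5 ≈ -1.59 * 18.3766 ≈ -29.22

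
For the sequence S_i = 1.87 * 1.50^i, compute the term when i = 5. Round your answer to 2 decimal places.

S_5 = 1.87 * 1.5^5 ≈ 1.87 * 7.5938 ≈ 14.2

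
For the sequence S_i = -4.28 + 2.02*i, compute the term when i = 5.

S_5 = -4.28 + 2.02*5 = -4.28 + 10.1 = 5.82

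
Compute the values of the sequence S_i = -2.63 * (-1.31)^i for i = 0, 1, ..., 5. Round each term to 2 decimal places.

This is a geometric sequence.
i=0: S_0 = -2.63 * (-1.31)^0 = -2.63
i=1: S_1 = -2.63 * (-1.31)^1 ≈ 3.45
i=2: S_2 = -2.63 * (-1.31)^2 ≈ -4.51
i=3: S_3 = -2.63 * (-1.31)^3 ≈ 5.91
i=4: S_4 = -2.63 * (-1.31)^4 ≈ -7.75
i=5: S_5 = -2.63 * (-1.31)^5 ≈ 10.15
The first 6 terms are: [-2.63, 3.45, -4.51, 5.91, -7.75, 10.15]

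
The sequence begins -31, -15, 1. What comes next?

Differences: -15 - -31 = 16
This is an arithmetic sequence with common difference d = 16.
Next term = 1 + 16 = 17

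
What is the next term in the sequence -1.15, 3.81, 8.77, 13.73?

Differences: 3.81 - -1.15 = 4.96
This is an arithmetic sequence with common difference d = 4.96.
Next term = 13.73 + 4.96 = 18.69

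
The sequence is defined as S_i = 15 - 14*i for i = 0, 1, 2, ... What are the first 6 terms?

This is an arithmetic sequence.
i=0: S_0 = 15 + -14*0 = 15
i=1: S_1 = 15 + -14*1 = 1
i=2: S_2 = 15 + -14*2 = -13
i=3: S_3 = 15 + -14*3 = -27
i=4: S_4 = 15 + -14*4 = -41
i=5: S_5 = 15 + -14*5 = -55
The first 6 terms are: [15, 1, -13, -27, -41, -55]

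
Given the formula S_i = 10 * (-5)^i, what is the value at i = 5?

S_5 = 10 * (-5)^5 = 10 * -3125 = -31250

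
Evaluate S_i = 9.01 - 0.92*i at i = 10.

S_10 = 9.01 + -0.92*10 = 9.01 + -9.2 = -0.19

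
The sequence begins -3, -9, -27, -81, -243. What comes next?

Ratios: -9 / -3 = 3.0
This is a geometric sequence with common ratio r = 3.
Next term = -243 * 3 = -729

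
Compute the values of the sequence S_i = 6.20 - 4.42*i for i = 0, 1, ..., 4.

This is an arithmetic sequence.
i=0: S_0 = 6.2 + -4.42*0 = 6.2
i=1: S_1 = 6.2 + -4.42*1 = 1.78
i=2: S_2 = 6.2 + -4.42*2 = -2.64
i=3: S_3 = 6.2 + -4.42*3 = -7.06
i=4: S_4 = 6.2 + -4.42*4 = -11.48
The first 5 terms are: [6.2, 1.78, -2.64, -7.06, -11.48]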